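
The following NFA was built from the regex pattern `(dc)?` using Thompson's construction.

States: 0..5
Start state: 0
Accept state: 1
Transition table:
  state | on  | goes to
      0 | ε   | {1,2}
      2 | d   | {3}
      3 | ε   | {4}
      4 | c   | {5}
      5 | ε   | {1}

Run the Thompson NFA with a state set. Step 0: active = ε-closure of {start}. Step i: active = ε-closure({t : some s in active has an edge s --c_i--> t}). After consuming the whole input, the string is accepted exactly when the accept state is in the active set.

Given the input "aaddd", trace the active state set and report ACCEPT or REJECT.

Answer: REJECT

Trace:
S₀ = ε-closure({0}) = {0,1,2}
'a' @ 1: {}  — no active states
rest 'addd' ignored (set empty)
after full input: {}  (accept=1 not in)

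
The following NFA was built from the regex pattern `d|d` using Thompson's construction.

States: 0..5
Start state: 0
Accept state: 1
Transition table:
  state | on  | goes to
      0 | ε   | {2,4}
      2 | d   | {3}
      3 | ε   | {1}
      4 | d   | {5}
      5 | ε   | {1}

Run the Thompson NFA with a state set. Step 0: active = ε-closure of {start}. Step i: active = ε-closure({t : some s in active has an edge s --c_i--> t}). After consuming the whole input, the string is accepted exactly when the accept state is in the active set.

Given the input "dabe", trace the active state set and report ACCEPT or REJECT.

S₀ = ε-closure({0}) = {0,2,4}
'd' @ 1: {1,3,5}  [accepting]
'a' @ 2: {}  — no active states
rest 'be' ignored (set empty)
final: {}; accept 1 not in set

Answer: REJECT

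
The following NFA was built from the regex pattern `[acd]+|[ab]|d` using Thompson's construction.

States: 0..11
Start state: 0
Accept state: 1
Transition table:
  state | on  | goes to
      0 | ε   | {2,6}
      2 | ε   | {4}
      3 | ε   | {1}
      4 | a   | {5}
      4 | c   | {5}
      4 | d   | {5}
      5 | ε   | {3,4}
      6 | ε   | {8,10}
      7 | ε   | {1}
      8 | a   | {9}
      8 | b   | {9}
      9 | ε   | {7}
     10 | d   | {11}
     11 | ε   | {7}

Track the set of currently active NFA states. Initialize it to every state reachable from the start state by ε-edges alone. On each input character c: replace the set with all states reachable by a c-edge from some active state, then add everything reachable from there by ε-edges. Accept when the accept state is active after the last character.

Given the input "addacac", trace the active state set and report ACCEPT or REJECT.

start: ε-closure({0}) = {0,2,4,6,8,10}
'a' @ 1: {1,3,4,5,7,9}  (accept∈set)
'd' @ 2: {1,3,4,5}  (accept∈set)
'd' @ 3: {1,3,4,5}  (accept∈set)
'a' @ 4: {1,3,4,5}  (accept∈set)
'c' @ 5: {1,3,4,5}  (accept∈set)
'a' @ 6: {1,3,4,5}  (accept∈set)
'c' @ 7: {1,3,4,5}  (accept∈set)
final: {1,3,4,5}; accept 1 in set

Answer: ACCEPT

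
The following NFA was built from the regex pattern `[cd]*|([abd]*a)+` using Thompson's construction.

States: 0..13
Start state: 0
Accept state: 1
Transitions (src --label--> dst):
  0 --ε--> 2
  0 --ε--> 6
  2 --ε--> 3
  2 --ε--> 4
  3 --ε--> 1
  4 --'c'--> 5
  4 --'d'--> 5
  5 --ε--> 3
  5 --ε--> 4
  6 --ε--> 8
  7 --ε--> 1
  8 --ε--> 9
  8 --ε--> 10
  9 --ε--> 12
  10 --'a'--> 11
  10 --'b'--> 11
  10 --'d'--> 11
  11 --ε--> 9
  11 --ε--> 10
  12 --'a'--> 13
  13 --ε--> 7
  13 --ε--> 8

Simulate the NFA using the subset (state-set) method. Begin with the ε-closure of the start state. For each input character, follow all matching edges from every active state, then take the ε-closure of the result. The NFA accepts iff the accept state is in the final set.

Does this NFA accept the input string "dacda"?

Answer: REJECT

Steps:
start: ε-closure({0}) = {0,1,2,3,4,6,8,9,10,12}
'd' @ 1: {1,3,4,5,9,10,11,12}  ✓accept
'a' @ 2: {1,7,8,9,10,11,12,13}  ✓accept
'c' @ 3: {}  — no active states
rest 'da' ignored (set empty)
after full input: {}  (accept=1 not in)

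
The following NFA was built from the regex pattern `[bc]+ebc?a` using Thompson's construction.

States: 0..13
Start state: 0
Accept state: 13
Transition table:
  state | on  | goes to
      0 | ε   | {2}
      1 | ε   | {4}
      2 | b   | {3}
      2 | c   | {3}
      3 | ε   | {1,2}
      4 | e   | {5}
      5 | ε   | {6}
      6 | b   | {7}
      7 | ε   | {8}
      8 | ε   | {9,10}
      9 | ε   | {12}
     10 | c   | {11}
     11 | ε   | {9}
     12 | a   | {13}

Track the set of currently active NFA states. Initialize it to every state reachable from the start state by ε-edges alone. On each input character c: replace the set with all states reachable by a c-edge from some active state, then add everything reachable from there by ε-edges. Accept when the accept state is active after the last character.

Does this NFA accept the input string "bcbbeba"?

Answer: ACCEPT

Derivation:
initial (ε-close {0}): {0,2}
'b' @ 1: {1,2,3,4}
'c' @ 2: {1,2,3,4}
'b' @ 3: {1,2,3,4}
'b' @ 4: {1,2,3,4}
'e' @ 5: {5,6}
'b' @ 6: {7,8,9,10,12}
'a' @ 7: {13}  ✓accept
final: {13}; accept 13 in set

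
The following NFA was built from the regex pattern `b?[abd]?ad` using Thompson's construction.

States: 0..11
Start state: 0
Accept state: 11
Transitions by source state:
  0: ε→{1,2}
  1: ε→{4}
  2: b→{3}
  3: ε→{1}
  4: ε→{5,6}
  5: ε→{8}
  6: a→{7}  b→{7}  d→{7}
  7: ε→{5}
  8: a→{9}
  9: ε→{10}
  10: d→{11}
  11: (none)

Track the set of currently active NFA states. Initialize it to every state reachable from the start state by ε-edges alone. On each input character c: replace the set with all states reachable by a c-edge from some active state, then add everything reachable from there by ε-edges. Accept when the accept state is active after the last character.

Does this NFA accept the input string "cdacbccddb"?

start: ε-closure({0}) = {0,1,2,4,5,6,8}
'c' @ 1: {}  — state set empty
rest 'dacbccddb' ignored (set empty)
after full input: {}  (accept=11 not in)

Answer: REJECT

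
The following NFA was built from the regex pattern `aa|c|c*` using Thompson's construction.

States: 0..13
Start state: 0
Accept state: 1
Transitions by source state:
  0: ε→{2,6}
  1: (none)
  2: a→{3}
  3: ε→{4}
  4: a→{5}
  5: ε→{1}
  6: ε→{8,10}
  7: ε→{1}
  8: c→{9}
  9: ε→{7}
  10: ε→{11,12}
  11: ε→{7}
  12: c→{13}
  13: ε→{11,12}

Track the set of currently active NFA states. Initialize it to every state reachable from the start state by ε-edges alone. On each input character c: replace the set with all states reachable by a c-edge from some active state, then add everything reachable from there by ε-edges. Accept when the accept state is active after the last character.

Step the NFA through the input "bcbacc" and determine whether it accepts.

Answer: REJECT

Steps:
S₀ = ε-closure({0}) = {0,1,2,6,7,8,10,11,12}
'b' @ 1: {}  — no active states
rest 'cbacc' ignored (set empty)
after full input: {}  (accept=1 not in)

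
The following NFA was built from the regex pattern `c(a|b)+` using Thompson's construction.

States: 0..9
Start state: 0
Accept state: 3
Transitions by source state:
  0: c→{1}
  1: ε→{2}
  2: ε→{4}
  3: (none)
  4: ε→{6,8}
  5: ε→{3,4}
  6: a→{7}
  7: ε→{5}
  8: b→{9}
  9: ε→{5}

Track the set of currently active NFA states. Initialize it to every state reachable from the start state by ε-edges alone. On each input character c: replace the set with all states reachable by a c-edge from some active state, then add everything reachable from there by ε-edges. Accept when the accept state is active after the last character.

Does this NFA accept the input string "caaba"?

start: ε-closure({0}) = {0}
'c' @ 1: {1,2,4,6,8}
'a' @ 2: {3,4,5,6,7,8}  (accept∈set)
'a' @ 3: {3,4,5,6,7,8}  (accept∈set)
'b' @ 4: {3,4,5,6,8,9}  (accept∈set)
'a' @ 5: {3,4,5,6,7,8}  (accept∈set)
end set {3,4,5,6,7,8} — state 3 in

Answer: ACCEPT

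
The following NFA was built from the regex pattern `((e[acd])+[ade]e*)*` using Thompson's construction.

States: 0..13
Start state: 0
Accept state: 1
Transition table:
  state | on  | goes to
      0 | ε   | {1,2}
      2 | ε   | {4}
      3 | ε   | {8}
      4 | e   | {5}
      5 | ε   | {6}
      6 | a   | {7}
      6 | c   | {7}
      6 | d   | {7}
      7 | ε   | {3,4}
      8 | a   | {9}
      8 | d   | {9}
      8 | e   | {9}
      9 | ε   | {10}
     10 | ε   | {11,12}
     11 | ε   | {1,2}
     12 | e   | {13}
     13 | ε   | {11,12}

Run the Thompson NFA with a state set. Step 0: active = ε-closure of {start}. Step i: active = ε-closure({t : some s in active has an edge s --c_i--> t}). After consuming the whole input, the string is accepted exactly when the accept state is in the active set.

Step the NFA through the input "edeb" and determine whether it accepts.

Answer: REJECT

Trace:
S₀ = ε-closure({0}) = {0,1,2,4}
'e' @ 1: {5,6}
'd' @ 2: {3,4,7,8}
'e' @ 3: {1,2,4,5,6,9,10,11,12}  ✓accept
'b' @ 4: {}  — dead — no transitions
end set {} — state 1 not in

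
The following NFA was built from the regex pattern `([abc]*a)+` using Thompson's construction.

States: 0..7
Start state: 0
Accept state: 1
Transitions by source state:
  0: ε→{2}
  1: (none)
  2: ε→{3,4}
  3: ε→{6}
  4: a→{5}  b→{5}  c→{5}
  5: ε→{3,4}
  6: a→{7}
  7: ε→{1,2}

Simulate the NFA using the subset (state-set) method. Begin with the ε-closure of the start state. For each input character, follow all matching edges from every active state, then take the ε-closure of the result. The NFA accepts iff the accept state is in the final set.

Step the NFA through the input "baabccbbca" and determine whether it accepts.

S₀ = ε-closure({0}) = {0,2,3,4,6}
'b' @ 1: {3,4,5,6}
'a' @ 2: {1,2,3,4,5,6,7}  (accept∈set)
'a' @ 3: {1,2,3,4,5,6,7}  (accept∈set)
'b' @ 4: {3,4,5,6}
'c' @ 5: {3,4,5,6}
'c' @ 6: {3,4,5,6}
'b' @ 7: {3,4,5,6}
'b' @ 8: {3,4,5,6}
'c' @ 9: {3,4,5,6}
'a' @ 10: {1,2,3,4,5,6,7}  (accept∈set)
end set {1,2,3,4,5,6,7} — state 1 in

Answer: ACCEPT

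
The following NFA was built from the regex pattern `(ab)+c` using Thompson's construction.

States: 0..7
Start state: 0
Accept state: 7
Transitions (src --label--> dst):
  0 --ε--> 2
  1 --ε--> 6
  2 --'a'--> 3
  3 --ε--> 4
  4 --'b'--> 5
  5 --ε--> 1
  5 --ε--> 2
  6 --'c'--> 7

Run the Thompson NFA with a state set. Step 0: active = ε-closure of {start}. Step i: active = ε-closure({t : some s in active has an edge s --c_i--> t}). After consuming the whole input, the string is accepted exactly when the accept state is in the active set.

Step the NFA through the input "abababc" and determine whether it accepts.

S₀ = ε-closure({0}) = {0,2}
'a' @ 1: {3,4}
'b' @ 2: {1,2,5,6}
'a' @ 3: {3,4}
'b' @ 4: {1,2,5,6}
'a' @ 5: {3,4}
'b' @ 6: {1,2,5,6}
'c' @ 7: {7}  (accept∈set)
end set {7} — state 7 in

Answer: ACCEPT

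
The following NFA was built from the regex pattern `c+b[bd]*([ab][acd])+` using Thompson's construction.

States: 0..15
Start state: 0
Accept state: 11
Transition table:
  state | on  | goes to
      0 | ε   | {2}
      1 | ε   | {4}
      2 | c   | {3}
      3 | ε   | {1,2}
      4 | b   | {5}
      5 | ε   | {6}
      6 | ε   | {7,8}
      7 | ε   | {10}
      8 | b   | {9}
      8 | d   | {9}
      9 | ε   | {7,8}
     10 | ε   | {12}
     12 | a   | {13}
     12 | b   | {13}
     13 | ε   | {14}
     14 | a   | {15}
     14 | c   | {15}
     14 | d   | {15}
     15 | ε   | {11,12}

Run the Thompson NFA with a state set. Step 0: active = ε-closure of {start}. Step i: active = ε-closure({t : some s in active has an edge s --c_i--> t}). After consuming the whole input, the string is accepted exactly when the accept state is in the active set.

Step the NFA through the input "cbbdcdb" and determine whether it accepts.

initial (ε-close {0}): {0,2}
'c' @ 1: {1,2,3,4}
'b' @ 2: {5,6,7,8,10,12}
'b' @ 3: {7,8,9,10,12,13,14}
'd' @ 4: {7,8,9,10,11,12,15}  ✓accept
'c' @ 5: {}  — state set empty
rest 'db' ignored (set empty)
end set {} — state 11 not in

Answer: REJECT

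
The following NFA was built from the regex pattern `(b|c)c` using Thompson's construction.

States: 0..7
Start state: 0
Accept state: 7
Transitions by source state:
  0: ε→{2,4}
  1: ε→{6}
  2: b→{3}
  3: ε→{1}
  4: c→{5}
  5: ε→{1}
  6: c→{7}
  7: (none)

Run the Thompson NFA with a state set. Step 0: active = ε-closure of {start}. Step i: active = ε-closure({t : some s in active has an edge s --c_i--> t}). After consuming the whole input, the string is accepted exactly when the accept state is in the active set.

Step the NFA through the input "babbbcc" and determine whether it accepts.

Answer: REJECT

Trace:
initial (ε-close {0}): {0,2,4}
'b' @ 1: {1,3,6}
'a' @ 2: {}  — state set empty
rest 'bbbcc' ignored (set empty)
final: {}; accept 7 not in set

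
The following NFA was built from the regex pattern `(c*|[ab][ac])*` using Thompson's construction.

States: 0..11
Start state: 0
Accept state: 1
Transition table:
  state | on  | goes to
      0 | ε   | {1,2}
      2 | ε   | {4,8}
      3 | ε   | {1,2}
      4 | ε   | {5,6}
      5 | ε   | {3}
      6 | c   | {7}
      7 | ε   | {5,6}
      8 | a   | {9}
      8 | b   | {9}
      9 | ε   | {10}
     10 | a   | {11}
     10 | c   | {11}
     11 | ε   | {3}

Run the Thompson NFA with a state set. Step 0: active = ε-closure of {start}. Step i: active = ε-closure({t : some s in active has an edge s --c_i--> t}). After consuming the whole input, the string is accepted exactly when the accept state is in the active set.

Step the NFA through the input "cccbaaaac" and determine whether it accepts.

Answer: ACCEPT

Steps:
initial (ε-close {0}): {0,1,2,3,4,5,6,8}
'c' @ 1: {1,2,3,4,5,6,7,8}  ✓accept
'c' @ 2: {1,2,3,4,5,6,7,8}  ✓accept
'c' @ 3: {1,2,3,4,5,6,7,8}  ✓accept
'b' @ 4: {9,10}
'a' @ 5: {1,2,3,4,5,6,8,11}  ✓accept
'a' @ 6: {9,10}
'a' @ 7: {1,2,3,4,5,6,8,11}  ✓accept
'a' @ 8: {9,10}
'c' @ 9: {1,2,3,4,5,6,8,11}  ✓accept
after full input: {1,2,3,4,5,6,8,11}  (accept=1 in)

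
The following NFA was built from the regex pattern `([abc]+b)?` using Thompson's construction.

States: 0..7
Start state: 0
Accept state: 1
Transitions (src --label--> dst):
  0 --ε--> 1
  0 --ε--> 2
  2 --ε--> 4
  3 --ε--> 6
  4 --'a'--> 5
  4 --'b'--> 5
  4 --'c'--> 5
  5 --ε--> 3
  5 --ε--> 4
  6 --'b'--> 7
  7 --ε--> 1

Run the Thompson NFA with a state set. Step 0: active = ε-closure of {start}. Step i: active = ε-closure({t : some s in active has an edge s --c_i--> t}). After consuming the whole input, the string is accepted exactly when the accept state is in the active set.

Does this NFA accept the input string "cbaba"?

start: ε-closure({0}) = {0,1,2,4}
'c' @ 1: {3,4,5,6}
'b' @ 2: {1,3,4,5,6,7}  [accepting]
'a' @ 3: {3,4,5,6}
'b' @ 4: {1,3,4,5,6,7}  [accepting]
'a' @ 5: {3,4,5,6}
after full input: {3,4,5,6}  (accept=1 not in)

Answer: REJECT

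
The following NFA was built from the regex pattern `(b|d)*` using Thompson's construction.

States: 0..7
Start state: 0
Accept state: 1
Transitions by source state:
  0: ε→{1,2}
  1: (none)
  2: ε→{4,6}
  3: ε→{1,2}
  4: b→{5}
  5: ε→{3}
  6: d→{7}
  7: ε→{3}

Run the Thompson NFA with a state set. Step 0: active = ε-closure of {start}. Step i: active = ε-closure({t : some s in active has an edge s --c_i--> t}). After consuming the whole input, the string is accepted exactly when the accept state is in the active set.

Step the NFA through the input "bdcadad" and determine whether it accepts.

initial (ε-close {0}): {0,1,2,4,6}
'b' @ 1: {1,2,3,4,5,6}  ✓accept
'd' @ 2: {1,2,3,4,6,7}  ✓accept
'c' @ 3: {}  — no active states
rest 'adad' ignored (set empty)
after full input: {}  (accept=1 not in)

Answer: REJECT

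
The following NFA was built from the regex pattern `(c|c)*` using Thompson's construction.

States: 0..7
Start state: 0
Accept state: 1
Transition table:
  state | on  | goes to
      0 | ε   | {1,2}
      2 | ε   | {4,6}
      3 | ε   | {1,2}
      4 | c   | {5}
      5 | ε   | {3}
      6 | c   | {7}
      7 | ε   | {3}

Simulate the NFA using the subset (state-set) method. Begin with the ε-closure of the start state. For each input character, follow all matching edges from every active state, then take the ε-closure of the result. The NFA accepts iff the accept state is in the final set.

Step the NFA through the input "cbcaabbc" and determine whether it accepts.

Answer: REJECT

Steps:
start: ε-closure({0}) = {0,1,2,4,6}
'c' @ 1: {1,2,3,4,5,6,7}  ✓accept
'b' @ 2: {}  — dead — no transitions
rest 'caabbc' ignored (set empty)
after full input: {}  (accept=1 not in)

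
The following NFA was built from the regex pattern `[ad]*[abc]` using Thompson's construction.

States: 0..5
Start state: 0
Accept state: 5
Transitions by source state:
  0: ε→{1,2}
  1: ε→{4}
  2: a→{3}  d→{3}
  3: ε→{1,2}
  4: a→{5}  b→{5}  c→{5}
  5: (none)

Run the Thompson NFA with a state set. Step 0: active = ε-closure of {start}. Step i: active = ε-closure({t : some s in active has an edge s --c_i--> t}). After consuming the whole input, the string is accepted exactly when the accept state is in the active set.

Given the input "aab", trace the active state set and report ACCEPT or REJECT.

initial (ε-close {0}): {0,1,2,4}
'a' @ 1: {1,2,3,4,5}  (accept∈set)
'a' @ 2: {1,2,3,4,5}  (accept∈set)
'b' @ 3: {5}  (accept∈set)
after full input: {5}  (accept=5 in)

Answer: ACCEPT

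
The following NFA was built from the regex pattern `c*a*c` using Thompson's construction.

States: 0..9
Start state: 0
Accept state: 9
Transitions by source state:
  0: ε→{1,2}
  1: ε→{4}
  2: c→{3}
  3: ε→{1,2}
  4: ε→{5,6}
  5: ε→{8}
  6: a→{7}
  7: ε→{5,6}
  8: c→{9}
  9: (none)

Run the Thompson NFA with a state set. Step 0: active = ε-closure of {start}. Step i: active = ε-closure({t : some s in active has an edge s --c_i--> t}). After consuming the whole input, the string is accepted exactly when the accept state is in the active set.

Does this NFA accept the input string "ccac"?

start: ε-closure({0}) = {0,1,2,4,5,6,8}
'c' @ 1: {1,2,3,4,5,6,8,9}  [accepting]
'c' @ 2: {1,2,3,4,5,6,8,9}  [accepting]
'a' @ 3: {5,6,7,8}
'c' @ 4: {9}  [accepting]
end set {9} — state 9 in

Answer: ACCEPT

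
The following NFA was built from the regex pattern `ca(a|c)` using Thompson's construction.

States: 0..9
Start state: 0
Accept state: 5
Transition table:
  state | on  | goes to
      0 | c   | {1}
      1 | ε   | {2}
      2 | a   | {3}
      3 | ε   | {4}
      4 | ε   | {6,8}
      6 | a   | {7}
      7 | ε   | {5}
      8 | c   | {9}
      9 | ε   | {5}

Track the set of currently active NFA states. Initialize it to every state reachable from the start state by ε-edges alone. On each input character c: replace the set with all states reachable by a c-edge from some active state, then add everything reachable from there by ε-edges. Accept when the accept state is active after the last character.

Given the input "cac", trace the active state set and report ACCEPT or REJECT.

Answer: ACCEPT

Trace:
S₀ = ε-closure({0}) = {0}
'c' @ 1: {1,2}
'a' @ 2: {3,4,6,8}
'c' @ 3: {5,9}  [accepting]
after full input: {5,9}  (accept=5 in)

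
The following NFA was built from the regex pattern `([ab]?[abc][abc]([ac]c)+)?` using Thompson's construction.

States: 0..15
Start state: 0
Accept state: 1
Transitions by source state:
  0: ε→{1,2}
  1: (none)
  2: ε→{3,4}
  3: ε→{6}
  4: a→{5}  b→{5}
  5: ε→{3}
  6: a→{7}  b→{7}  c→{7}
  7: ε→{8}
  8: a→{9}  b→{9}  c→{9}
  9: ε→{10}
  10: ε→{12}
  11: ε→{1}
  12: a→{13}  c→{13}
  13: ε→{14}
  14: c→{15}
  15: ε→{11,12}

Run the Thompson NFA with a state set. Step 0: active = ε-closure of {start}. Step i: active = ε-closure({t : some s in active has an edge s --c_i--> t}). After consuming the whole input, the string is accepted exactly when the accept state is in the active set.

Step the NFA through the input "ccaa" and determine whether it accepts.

Answer: REJECT

Derivation:
start: ε-closure({0}) = {0,1,2,3,4,6}
'c' @ 1: {7,8}
'c' @ 2: {9,10,12}
'a' @ 3: {13,14}
'a' @ 4: {}  — no active states
after full input: {}  (accept=1 not in)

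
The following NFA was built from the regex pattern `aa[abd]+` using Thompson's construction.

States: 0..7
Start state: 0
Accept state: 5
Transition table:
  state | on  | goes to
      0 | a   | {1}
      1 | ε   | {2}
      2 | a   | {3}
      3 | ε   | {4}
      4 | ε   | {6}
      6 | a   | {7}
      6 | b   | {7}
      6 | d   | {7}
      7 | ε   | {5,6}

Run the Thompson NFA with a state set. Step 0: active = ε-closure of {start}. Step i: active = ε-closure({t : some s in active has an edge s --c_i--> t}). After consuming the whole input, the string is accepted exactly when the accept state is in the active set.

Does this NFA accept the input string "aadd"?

initial (ε-close {0}): {0}
'a' @ 1: {1,2}
'a' @ 2: {3,4,6}
'd' @ 3: {5,6,7}  ✓accept
'd' @ 4: {5,6,7}  ✓accept
final: {5,6,7}; accept 5 in set

Answer: ACCEPT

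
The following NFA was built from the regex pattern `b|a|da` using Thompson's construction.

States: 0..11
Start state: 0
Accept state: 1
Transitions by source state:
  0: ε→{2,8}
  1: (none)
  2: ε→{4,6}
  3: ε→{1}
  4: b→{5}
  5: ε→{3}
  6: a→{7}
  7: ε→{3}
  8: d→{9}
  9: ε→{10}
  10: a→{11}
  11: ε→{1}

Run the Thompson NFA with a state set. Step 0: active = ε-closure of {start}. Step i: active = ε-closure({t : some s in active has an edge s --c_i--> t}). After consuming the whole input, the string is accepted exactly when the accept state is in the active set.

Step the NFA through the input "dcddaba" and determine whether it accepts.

Answer: REJECT

Trace:
S₀ = ε-closure({0}) = {0,2,4,6,8}
'd' @ 1: {9,10}
'c' @ 2: {}  — no active states
rest 'ddaba' ignored (set empty)
after full input: {}  (accept=1 not in)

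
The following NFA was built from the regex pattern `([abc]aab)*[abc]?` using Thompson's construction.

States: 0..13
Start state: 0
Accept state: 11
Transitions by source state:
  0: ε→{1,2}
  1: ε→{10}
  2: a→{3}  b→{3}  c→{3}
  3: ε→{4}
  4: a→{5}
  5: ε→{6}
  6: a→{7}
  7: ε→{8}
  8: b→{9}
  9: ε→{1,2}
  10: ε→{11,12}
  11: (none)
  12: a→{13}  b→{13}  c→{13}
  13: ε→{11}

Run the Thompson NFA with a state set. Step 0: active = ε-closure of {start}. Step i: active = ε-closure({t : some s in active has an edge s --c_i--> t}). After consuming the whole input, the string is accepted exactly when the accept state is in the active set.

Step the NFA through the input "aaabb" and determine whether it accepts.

S₀ = ε-closure({0}) = {0,1,2,10,11,12}
'a' @ 1: {3,4,11,13}  (accept∈set)
'a' @ 2: {5,6}
'a' @ 3: {7,8}
'b' @ 4: {1,2,9,10,11,12}  (accept∈set)
'b' @ 5: {3,4,11,13}  (accept∈set)
final: {3,4,11,13}; accept 11 in set

Answer: ACCEPT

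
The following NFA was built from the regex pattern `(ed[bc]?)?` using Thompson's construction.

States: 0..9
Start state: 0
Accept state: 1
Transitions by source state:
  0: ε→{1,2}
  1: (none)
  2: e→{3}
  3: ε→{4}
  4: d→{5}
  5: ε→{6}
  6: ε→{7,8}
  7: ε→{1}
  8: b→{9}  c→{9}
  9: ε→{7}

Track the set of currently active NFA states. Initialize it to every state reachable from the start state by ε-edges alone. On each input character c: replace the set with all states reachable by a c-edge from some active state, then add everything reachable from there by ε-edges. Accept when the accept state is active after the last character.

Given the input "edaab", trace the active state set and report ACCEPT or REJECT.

initial (ε-close {0}): {0,1,2}
'e' @ 1: {3,4}
'd' @ 2: {1,5,6,7,8}  (accept∈set)
'a' @ 3: {}  — no active states
rest 'ab' ignored (set empty)
final: {}; accept 1 not in set

Answer: REJECT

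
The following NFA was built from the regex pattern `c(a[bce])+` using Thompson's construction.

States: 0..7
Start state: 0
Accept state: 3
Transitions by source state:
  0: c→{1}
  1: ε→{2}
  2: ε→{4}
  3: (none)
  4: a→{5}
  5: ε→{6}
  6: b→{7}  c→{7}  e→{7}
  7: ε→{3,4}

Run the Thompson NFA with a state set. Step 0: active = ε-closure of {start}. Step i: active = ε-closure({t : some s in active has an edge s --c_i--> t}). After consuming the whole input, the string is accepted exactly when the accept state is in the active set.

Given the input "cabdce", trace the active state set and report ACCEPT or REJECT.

Answer: REJECT

Derivation:
S₀ = ε-closure({0}) = {0}
'c' @ 1: {1,2,4}
'a' @ 2: {5,6}
'b' @ 3: {3,4,7}  ✓accept
'd' @ 4: {}  — dead — no transitions
rest 'ce' ignored (set empty)
after full input: {}  (accept=3 not in)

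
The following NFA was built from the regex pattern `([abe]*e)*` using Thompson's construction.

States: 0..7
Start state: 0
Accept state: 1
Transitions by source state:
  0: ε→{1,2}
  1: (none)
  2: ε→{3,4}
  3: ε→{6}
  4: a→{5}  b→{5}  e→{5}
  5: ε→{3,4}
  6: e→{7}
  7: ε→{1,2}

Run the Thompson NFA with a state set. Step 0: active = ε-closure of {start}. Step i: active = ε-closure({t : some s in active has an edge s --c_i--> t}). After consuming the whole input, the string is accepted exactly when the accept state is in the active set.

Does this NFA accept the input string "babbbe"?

Answer: ACCEPT

Steps:
start: ε-closure({0}) = {0,1,2,3,4,6}
'b' @ 1: {3,4,5,6}
'a' @ 2: {3,4,5,6}
'b' @ 3: {3,4,5,6}
'b' @ 4: {3,4,5,6}
'b' @ 5: {3,4,5,6}
'e' @ 6: {1,2,3,4,5,6,7}  ✓accept
after full input: {1,2,3,4,5,6,7}  (accept=1 in)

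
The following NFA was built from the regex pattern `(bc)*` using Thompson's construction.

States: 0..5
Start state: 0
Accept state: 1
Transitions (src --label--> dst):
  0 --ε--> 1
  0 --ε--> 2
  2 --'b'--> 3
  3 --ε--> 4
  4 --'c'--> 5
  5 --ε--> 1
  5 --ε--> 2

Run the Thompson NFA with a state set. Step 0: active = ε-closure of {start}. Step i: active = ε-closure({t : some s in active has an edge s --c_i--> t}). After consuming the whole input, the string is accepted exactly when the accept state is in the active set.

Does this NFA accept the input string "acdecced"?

Answer: REJECT

Derivation:
initial (ε-close {0}): {0,1,2}
'a' @ 1: {}  — state set empty
rest 'cdecced' ignored (set empty)
end set {} — state 1 not in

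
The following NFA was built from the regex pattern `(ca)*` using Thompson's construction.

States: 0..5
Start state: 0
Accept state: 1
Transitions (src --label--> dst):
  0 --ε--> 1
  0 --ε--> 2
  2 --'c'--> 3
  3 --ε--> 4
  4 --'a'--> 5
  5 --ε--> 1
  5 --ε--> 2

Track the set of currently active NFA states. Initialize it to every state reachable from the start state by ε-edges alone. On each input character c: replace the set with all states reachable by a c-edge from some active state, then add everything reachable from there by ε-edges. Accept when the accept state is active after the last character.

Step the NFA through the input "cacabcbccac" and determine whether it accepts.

S₀ = ε-closure({0}) = {0,1,2}
'c' @ 1: {3,4}
'a' @ 2: {1,2,5}  (accept∈set)
'c' @ 3: {3,4}
'a' @ 4: {1,2,5}  (accept∈set)
'b' @ 5: {}  — dead — no transitions
rest 'cbccac' ignored (set empty)
end set {} — state 1 not in

Answer: REJECT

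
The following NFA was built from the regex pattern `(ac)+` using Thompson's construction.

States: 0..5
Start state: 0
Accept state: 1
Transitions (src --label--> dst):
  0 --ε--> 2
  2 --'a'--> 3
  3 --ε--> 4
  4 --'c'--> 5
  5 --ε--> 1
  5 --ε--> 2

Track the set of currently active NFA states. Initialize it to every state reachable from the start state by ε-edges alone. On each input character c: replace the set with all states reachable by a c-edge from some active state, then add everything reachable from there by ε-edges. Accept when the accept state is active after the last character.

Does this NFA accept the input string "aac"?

Answer: REJECT

Steps:
initial (ε-close {0}): {0,2}
'a' @ 1: {3,4}
'a' @ 2: {}  — state set empty
rest 'c' ignored (set empty)
final: {}; accept 1 not in set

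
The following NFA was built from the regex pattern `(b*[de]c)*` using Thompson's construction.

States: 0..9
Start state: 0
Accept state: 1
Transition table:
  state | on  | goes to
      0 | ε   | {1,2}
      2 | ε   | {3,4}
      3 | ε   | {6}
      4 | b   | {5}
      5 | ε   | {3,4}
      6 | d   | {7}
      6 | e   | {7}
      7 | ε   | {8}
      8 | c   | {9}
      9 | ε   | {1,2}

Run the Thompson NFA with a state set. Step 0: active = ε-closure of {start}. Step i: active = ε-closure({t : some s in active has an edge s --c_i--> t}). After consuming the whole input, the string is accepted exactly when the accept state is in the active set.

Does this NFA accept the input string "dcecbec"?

start: ε-closure({0}) = {0,1,2,3,4,6}
'd' @ 1: {7,8}
'c' @ 2: {1,2,3,4,6,9}  (accept∈set)
'e' @ 3: {7,8}
'c' @ 4: {1,2,3,4,6,9}  (accept∈set)
'b' @ 5: {3,4,5,6}
'e' @ 6: {7,8}
'c' @ 7: {1,2,3,4,6,9}  (accept∈set)
after full input: {1,2,3,4,6,9}  (accept=1 in)

Answer: ACCEPT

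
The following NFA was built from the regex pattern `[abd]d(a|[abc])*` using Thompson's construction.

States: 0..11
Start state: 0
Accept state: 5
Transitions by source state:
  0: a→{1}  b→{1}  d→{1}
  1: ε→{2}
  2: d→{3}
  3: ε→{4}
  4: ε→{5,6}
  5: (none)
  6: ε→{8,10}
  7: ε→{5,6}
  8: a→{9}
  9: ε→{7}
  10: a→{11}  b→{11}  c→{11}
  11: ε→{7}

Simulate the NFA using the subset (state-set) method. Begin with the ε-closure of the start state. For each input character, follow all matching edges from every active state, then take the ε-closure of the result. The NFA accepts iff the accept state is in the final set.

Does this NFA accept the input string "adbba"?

Answer: ACCEPT

Trace:
start: ε-closure({0}) = {0}
'a' @ 1: {1,2}
'd' @ 2: {3,4,5,6,8,10}  (accept∈set)
'b' @ 3: {5,6,7,8,10,11}  (accept∈set)
'b' @ 4: {5,6,7,8,10,11}  (accept∈set)
'a' @ 5: {5,6,7,8,9,10,11}  (accept∈set)
end set {5,6,7,8,9,10,11} — state 5 in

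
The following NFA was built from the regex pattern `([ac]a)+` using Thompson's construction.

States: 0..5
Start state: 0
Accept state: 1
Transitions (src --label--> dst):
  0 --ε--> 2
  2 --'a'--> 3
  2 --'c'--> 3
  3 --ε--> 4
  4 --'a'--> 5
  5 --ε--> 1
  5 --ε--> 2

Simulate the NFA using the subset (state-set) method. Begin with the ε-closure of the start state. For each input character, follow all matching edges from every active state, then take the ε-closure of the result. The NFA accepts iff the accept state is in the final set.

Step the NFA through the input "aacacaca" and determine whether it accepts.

initial (ε-close {0}): {0,2}
'a' @ 1: {3,4}
'a' @ 2: {1,2,5}  (accept∈set)
'c' @ 3: {3,4}
'a' @ 4: {1,2,5}  (accept∈set)
'c' @ 5: {3,4}
'a' @ 6: {1,2,5}  (accept∈set)
'c' @ 7: {3,4}
'a' @ 8: {1,2,5}  (accept∈set)
end set {1,2,5} — state 1 in

Answer: ACCEPT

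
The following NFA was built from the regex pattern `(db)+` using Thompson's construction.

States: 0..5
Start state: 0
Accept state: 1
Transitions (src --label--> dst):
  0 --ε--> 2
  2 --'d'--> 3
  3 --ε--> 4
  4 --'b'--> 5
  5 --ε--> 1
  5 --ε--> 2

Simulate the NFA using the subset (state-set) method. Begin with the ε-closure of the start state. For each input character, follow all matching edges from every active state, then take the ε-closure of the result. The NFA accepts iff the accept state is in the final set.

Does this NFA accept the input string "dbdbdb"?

S₀ = ε-closure({0}) = {0,2}
'd' @ 1: {3,4}
'b' @ 2: {1,2,5}  (accept∈set)
'd' @ 3: {3,4}
'b' @ 4: {1,2,5}  (accept∈set)
'd' @ 5: {3,4}
'b' @ 6: {1,2,5}  (accept∈set)
final: {1,2,5}; accept 1 in set

Answer: ACCEPT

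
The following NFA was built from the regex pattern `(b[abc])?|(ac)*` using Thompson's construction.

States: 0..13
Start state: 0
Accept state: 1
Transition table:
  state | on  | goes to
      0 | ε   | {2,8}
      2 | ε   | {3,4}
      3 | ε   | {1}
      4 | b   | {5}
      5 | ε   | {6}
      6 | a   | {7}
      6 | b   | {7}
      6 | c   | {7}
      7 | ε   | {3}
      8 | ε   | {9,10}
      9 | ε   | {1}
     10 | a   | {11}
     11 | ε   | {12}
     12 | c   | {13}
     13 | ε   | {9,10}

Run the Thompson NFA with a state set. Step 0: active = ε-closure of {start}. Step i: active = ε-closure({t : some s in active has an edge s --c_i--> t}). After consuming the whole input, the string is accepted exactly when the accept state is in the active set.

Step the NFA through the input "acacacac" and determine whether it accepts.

Answer: ACCEPT

Trace:
initial (ε-close {0}): {0,1,2,3,4,8,9,10}
'a' @ 1: {11,12}
'c' @ 2: {1,9,10,13}  (accept∈set)
'a' @ 3: {11,12}
'c' @ 4: {1,9,10,13}  (accept∈set)
'a' @ 5: {11,12}
'c' @ 6: {1,9,10,13}  (accept∈set)
'a' @ 7: {11,12}
'c' @ 8: {1,9,10,13}  (accept∈set)
end set {1,9,10,13} — state 1 in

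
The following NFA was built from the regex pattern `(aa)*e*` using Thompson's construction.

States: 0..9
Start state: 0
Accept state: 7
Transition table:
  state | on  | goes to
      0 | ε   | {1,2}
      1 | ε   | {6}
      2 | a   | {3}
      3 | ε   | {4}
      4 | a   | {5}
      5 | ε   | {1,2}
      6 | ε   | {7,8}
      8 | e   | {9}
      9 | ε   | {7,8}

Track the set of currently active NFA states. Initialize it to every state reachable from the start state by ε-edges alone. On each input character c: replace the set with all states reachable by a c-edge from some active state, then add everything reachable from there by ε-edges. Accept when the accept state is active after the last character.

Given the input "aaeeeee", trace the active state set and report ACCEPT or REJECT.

S₀ = ε-closure({0}) = {0,1,2,6,7,8}
'a' @ 1: {3,4}
'a' @ 2: {1,2,5,6,7,8}  ✓accept
'e' @ 3: {7,8,9}  ✓accept
'e' @ 4: {7,8,9}  ✓accept
'e' @ 5: {7,8,9}  ✓accept
'e' @ 6: {7,8,9}  ✓accept
'e' @ 7: {7,8,9}  ✓accept
end set {7,8,9} — state 7 in

Answer: ACCEPT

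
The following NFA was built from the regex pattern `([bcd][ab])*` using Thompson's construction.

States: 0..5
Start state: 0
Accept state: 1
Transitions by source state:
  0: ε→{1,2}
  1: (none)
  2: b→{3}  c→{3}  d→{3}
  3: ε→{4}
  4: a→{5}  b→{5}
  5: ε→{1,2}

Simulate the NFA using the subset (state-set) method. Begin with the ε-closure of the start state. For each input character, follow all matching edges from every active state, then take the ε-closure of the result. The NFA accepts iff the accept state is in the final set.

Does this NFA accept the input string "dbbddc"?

Answer: REJECT

Steps:
initial (ε-close {0}): {0,1,2}
'd' @ 1: {3,4}
'b' @ 2: {1,2,5}  (accept∈set)
'b' @ 3: {3,4}
'd' @ 4: {}  — dead — no transitions
rest 'dc' ignored (set empty)
final: {}; accept 1 not in set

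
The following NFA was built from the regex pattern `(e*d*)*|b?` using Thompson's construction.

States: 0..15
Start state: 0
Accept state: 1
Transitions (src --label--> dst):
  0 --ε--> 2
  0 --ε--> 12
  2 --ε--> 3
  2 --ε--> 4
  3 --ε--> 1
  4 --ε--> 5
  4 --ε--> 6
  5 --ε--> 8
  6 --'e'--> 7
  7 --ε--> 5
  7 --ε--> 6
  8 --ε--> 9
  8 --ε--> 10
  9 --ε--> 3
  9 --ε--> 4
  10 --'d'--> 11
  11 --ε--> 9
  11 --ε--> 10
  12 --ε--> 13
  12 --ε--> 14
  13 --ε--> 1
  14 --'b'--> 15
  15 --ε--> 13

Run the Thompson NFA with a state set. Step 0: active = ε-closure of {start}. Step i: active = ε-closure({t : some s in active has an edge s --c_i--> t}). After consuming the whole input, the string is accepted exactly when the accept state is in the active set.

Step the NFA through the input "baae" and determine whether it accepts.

Answer: REJECT

Steps:
start: ε-closure({0}) = {0,1,2,3,4,5,6,8,9,10,12,13,14}
'b' @ 1: {1,13,15}  [accepting]
'a' @ 2: {}  — no active states
rest 'ae' ignored (set empty)
final: {}; accept 1 not in set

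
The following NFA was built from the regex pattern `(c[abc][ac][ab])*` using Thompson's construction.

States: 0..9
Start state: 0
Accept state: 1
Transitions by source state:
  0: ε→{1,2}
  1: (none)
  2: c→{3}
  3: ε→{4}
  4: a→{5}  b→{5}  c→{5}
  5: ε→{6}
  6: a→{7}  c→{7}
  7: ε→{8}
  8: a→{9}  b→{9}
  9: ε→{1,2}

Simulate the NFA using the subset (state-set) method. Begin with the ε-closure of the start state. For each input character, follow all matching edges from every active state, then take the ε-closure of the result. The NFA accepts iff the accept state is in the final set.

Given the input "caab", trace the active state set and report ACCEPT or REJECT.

Answer: ACCEPT

Steps:
start: ε-closure({0}) = {0,1,2}
'c' @ 1: {3,4}
'a' @ 2: {5,6}
'a' @ 3: {7,8}
'b' @ 4: {1,2,9}  ✓accept
final: {1,2,9}; accept 1 in set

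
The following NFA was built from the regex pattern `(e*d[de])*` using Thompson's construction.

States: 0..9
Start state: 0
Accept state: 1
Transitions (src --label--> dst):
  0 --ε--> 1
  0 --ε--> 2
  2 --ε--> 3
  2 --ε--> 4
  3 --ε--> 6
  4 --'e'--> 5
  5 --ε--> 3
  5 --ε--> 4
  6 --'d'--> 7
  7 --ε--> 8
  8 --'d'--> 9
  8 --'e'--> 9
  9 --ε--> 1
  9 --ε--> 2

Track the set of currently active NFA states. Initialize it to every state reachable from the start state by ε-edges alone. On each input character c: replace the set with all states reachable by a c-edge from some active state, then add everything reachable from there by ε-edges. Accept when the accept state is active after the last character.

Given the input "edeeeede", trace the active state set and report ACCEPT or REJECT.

S₀ = ε-closure({0}) = {0,1,2,3,4,6}
'e' @ 1: {3,4,5,6}
'd' @ 2: {7,8}
'e' @ 3: {1,2,3,4,6,9}  [accepting]
'e' @ 4: {3,4,5,6}
'e' @ 5: {3,4,5,6}
'e' @ 6: {3,4,5,6}
'd' @ 7: {7,8}
'e' @ 8: {1,2,3,4,6,9}  [accepting]
end set {1,2,3,4,6,9} — state 1 in

Answer: ACCEPT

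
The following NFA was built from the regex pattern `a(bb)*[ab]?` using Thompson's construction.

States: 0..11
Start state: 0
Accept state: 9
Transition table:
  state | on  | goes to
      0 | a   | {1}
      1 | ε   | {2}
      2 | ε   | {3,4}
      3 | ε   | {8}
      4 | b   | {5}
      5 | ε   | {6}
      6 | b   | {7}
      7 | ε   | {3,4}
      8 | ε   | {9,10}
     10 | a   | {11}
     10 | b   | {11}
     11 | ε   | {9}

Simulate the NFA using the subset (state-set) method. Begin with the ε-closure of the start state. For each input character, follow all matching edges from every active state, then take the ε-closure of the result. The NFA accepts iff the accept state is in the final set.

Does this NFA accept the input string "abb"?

S₀ = ε-closure({0}) = {0}
'a' @ 1: {1,2,3,4,8,9,10}  ✓accept
'b' @ 2: {5,6,9,11}  ✓accept
'b' @ 3: {3,4,7,8,9,10}  ✓accept
after full input: {3,4,7,8,9,10}  (accept=9 in)

Answer: ACCEPT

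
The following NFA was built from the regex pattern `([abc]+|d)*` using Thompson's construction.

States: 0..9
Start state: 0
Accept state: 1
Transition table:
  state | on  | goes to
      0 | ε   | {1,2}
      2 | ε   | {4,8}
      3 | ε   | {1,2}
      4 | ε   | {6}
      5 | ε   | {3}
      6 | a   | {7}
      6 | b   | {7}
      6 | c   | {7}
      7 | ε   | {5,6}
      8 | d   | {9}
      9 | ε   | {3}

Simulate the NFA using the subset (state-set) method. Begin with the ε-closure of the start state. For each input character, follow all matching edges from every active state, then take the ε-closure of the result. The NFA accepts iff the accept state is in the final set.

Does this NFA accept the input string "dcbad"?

Answer: ACCEPT

Derivation:
initial (ε-close {0}): {0,1,2,4,6,8}
'd' @ 1: {1,2,3,4,6,8,9}  ✓accept
'c' @ 2: {1,2,3,4,5,6,7,8}  ✓accept
'b' @ 3: {1,2,3,4,5,6,7,8}  ✓accept
'a' @ 4: {1,2,3,4,5,6,7,8}  ✓accept
'd' @ 5: {1,2,3,4,6,8,9}  ✓accept
end set {1,2,3,4,6,8,9} — state 1 in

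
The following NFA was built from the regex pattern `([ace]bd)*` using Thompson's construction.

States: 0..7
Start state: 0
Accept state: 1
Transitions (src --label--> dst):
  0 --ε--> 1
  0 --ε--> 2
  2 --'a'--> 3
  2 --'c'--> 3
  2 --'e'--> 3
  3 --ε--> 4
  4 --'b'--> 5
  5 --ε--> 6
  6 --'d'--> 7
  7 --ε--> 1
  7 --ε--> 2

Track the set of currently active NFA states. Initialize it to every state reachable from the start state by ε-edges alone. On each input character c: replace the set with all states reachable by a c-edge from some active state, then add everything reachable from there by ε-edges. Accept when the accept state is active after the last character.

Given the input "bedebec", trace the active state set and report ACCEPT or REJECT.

initial (ε-close {0}): {0,1,2}
'b' @ 1: {}  — state set empty
rest 'edebec' ignored (set empty)
end set {} — state 1 not in

Answer: REJECT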